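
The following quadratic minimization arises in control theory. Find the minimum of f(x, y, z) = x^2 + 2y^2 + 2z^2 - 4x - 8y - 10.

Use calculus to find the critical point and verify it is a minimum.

f(x,y,z) = x^2 + 2y^2 + 2z^2 - 4x - 8y - 10
df/dx = 2x + (-4) = 0 => x = 2
df/dy = 4y + (-8) = 0 => y = 2
df/dz = 4z + (0) = 0 => z = 0
f(2,2,0) = 1*(2)^2 + 2*(2)^2 + 2*(0)^2 + -4*(2) + -8*(2) + -10 = -22
Hessian is diagonal with entries 2, 4, 4 > 0, confirmed minimum.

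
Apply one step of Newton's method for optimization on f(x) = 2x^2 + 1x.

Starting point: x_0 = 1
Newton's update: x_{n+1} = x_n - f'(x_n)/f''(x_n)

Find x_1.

f(x) = 2x^2 + 1x
f'(x) = 4x + (1), f''(x) = 4
Newton step: x_1 = x_0 - f'(x_0)/f''(x_0)
f'(1) = 5
x_1 = 1 - 5/4 = -1/4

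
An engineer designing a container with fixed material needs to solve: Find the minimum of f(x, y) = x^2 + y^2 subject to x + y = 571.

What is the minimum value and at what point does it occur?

Substitute y = 571 - x into f(x,y) = x^2 + y^2:
g(x) = x^2 + (571 - x)^2 = 2x^2 - 1142x + 326041
g'(x) = 4x - 1142 = 0  =>  x = 571/2
y = 571 - 571/2 = 571/2
Minimum value = (571/2)^2 + (571/2)^2 = 326041/2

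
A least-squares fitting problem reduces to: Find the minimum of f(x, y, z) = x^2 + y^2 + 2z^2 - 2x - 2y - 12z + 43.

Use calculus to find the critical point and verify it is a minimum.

f(x,y,z) = x^2 + y^2 + 2z^2 - 2x - 2y - 12z + 43
df/dx = 2x + (-2) = 0 => x = 1
df/dy = 2y + (-2) = 0 => y = 1
df/dz = 4z + (-12) = 0 => z = 3
f(1,1,3) = 1*(1)^2 + 1*(1)^2 + 2*(3)^2 + -2*(1) + -2*(1) + -12*(3) + 43 = 23
Hessian is diagonal with entries 2, 2, 4 > 0, confirmed minimum.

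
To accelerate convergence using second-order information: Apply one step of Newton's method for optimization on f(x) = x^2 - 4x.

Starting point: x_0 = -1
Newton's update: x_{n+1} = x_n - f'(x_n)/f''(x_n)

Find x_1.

f(x) = x^2 - 4x
f'(x) = 2x + (-4), f''(x) = 2
Newton step: x_1 = x_0 - f'(x_0)/f''(x_0)
f'(-1) = -6
x_1 = -1 - -6/2 = 2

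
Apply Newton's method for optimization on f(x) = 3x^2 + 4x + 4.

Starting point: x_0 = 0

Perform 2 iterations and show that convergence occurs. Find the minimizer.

f(x) = 3x^2 + 4x + 4, f'(x) = 6x + (4), f''(x) = 6
Step 1: f'(0) = 4, x_1 = 0 - 4/6 = -2/3
Step 2: f'(-2/3) = 0, x_2 = -2/3 (converged)
Newton's method converges in 1 step for quadratics.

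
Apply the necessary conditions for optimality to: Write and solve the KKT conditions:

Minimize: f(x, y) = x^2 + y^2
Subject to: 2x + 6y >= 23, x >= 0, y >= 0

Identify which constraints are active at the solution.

KKT conditions for min x^2 + y^2 s.t. 2x + 6y >= 23, x >= 0, y >= 0:
Stationarity: 2x = mu*2 + mu_x, 2y = mu*6 + mu_y, with mu, mu_x, mu_y >= 0
Complementary slackness: mu*(2x + 6y - 23) = 0, mu_x*x = 0, mu_y*y = 0
(0, 0) is infeasible (2*0 + 6*0 < 23), so if mu = 0 stationarity would force x = mu_x/2 >= 0, y = mu_y/2 >= 0 with mu_x*x = mu_y*y = 0, i.e. x = y = 0: contradiction. Hence mu > 0 and 2x + 6y = 23 is active.
Try x > 0, y > 0 (so mu_x = mu_y = 0): x = 2*mu/2, y = 6*mu/2
Substitute: 2*(2*mu/2) + 6*(6*mu/2) = 23
  mu*40/2 = 23 => mu = 23/20
x* = 23/20 > 0, y* = 69/20 > 0, consistent with mu_x = mu_y = 0.
f is convex and the constraints are linear, so this KKT point is the global minimum.
f* = 529/40
Active constraints: 2x + 6y >= 23 (holds with equality, mu = 23/20 > 0); x >= 0 and y >= 0 are inactive (mu_x = mu_y = 0).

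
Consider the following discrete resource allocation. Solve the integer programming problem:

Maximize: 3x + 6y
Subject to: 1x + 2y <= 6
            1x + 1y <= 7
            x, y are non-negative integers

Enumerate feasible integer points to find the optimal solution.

Constraint 1: 1x + 2y <= 6
Constraint 2: 1x + 1y <= 7
Feasible x range (need y >= 0): 0 <= x <= min(6/1, 7/1) => x in {0, ..., 6}.
Enumerate feasible integer points row by row (the coefficient of y is 6 > 0, so for each x the largest feasible y gives the best value):
  x = 0: y <= min((6 - 1*0)/2, (7 - 1*0)/1) => y in {0, ..., 3}; best 3*0 + 6*3 = 18
  x = 1: y <= min((6 - 1*1)/2, (7 - 1*1)/1) => y in {0, ..., 2}; best 3*1 + 6*2 = 15
  x = 2: y <= min((6 - 1*2)/2, (7 - 1*2)/1) => y in {0, ..., 2}; best 3*2 + 6*2 = 18
  x = 3: y <= min((6 - 1*3)/2, (7 - 1*3)/1) => y in {0, ..., 1}; best 3*3 + 6*1 = 15
  x = 4: y <= min((6 - 1*4)/2, (7 - 1*4)/1) => y in {0, ..., 1}; best 3*4 + 6*1 = 18
  x = 5: y <= min((6 - 1*5)/2, (7 - 1*5)/1) => y in {0}; best 3*5 + 6*0 = 15
  x = 6: y <= min((6 - 1*6)/2, (7 - 1*6)/1) => y in {0}; best 3*6 + 6*0 = 18
The maximum 3x + 6y = 18 is achieved at x = 0, y = 3.
(The same value 18 is also attained at (2, 2), (4, 1), (6, 0).)
Check: 1*0 + 2*3 = 6 <= 6 and 1*0 + 1*3 = 3 <= 7.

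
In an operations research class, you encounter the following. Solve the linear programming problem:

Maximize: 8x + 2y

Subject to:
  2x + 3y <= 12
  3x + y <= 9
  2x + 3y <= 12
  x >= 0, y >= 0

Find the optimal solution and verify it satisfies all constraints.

Feasible vertices: (0, 0), (0, 4), (15/7, 18/7), (3, 0)
Objective 8x + 2y at each vertex:
  (0, 0): 0
  (0, 4): 8
  (15/7, 18/7): 156/7
  (3, 0): 24
Maximum is 24 at (3, 0).
Verify constraints at (x, y) = (3, 0):
  2*3 + 3*0 = 6 <= 12
  3*3 + 1*0 = 9 <= 9 (active)
  2*3 + 3*0 = 6 <= 12
  x = 3 >= 0, y = 0 >= 0. All constraints satisfied.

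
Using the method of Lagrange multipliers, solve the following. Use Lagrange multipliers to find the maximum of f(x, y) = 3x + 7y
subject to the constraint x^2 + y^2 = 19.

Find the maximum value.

Set up Lagrange conditions: grad f = lambda * grad g
  3 = 2*lambda*x
  7 = 2*lambda*y
From these: x/y = 3/7, so x = 3t, y = 7t for some t.
Substitute into constraint: (3t)^2 + (7t)^2 = 19
  t^2 * 58 = 19
  t = sqrt(19/58)
Maximum = 3*x + 7*y = (3^2 + 7^2)*t = 58 * sqrt(19/58) = sqrt(1102)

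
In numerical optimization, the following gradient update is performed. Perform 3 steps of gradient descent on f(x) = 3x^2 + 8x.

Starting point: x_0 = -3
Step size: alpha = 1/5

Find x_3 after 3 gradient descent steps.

f(x) = 3x^2 + 8x, f'(x) = 6x + (8)
Step 1: f'(-3) = -10, x_1 = -3 - 1/5 * -10 = -1
Step 2: f'(-1) = 2, x_2 = -1 - 1/5 * 2 = -7/5
Step 3: f'(-7/5) = -2/5, x_3 = -7/5 - 1/5 * -2/5 = -33/25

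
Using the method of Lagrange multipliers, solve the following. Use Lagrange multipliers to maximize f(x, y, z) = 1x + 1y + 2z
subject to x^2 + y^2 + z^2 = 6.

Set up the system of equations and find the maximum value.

Lagrange conditions: 1 = 2*lambda*x, 1 = 2*lambda*y, 2 = 2*lambda*z
So x:1 = y:1 = z:2, i.e. x = 1t, y = 1t, z = 2t
Constraint: t^2*(1^2 + 1^2 + 2^2) = 6
  t^2 * 6 = 6  =>  t = sqrt(1)
Maximum = 1*1t + 1*1t + 2*2t = 6*sqrt(1) = 6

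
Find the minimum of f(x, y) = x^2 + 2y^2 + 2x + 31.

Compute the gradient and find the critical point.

f(x,y) = x^2 + 2y^2 + 2x + 31
df/dx = 2x + (2) = 0  =>  x = -1
df/dy = 4y + (0) = 0  =>  y = 0
f(-1, 0) = 1*(-1)^2 + 2*(0)^2 + 2*(-1) + 31 = 30
Hessian is diagonal with entries 2, 4 > 0, so this is a minimum.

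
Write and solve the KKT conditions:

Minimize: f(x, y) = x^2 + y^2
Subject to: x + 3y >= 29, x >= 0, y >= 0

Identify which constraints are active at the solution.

KKT conditions for min x^2 + y^2 s.t. 1x + 3y >= 29, x >= 0, y >= 0:
Stationarity: 2x = mu*1 + mu_x, 2y = mu*3 + mu_y, with mu, mu_x, mu_y >= 0
Complementary slackness: mu*(x + 3y - 29) = 0, mu_x*x = 0, mu_y*y = 0
(0, 0) is infeasible (1*0 + 3*0 < 29), so if mu = 0 stationarity would force x = mu_x/2 >= 0, y = mu_y/2 >= 0 with mu_x*x = mu_y*y = 0, i.e. x = y = 0: contradiction. Hence mu > 0 and x + 3y = 29 is active.
Try x > 0, y > 0 (so mu_x = mu_y = 0): x = 1*mu/2, y = 3*mu/2
Substitute: 1*(1*mu/2) + 3*(3*mu/2) = 29
  mu*10/2 = 29 => mu = 29/5
x* = 29/10 > 0, y* = 87/10 > 0, consistent with mu_x = mu_y = 0.
f is convex and the constraints are linear, so this KKT point is the global minimum.
f* = 841/10
Active constraints: x + 3y >= 29 (holds with equality, mu = 29/5 > 0); x >= 0 and y >= 0 are inactive (mu_x = mu_y = 0).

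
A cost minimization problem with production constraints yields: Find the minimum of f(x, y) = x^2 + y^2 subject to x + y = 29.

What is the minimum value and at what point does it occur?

Substitute y = 29 - x into f(x,y) = x^2 + y^2:
g(x) = x^2 + (29 - x)^2 = 2x^2 - 58x + 841
g'(x) = 4x - 58 = 0  =>  x = 29/2
y = 29 - 29/2 = 29/2
Minimum value = (29/2)^2 + (29/2)^2 = 841/2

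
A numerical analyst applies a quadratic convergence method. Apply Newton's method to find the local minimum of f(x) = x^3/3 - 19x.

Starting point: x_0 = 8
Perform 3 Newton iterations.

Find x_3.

f(x) = x^3/3 - 19x
f'(x) = x^2 - 19, f''(x) = 2x
Newton update: x_{n+1} = x_n - (x_n^2 - 19)/(2*x_n)
Step 1: x_0 = 8, f'=45, f''=16, x_1 = 83/16
Step 2: x_1 = 83/16, f'=2025/256, f''=83/8, x_2 = 11753/2656
Step 3: x_2 = 11753/2656, f'=4100625/7054336, f''=11753/1328, x_3 = 272165393/62431936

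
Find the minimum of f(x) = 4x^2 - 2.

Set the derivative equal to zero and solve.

f(x) = 4x^2 - 2
f'(x) = 8x + (0) = 0
x = 0/8 = 0
f(0) = -2
Since f''(x) = 8 > 0, this is a minimum.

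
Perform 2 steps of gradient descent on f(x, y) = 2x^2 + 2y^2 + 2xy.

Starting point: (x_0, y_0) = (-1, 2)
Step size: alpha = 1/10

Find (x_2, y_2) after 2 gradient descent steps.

f(x,y) = 2x^2 + 2y^2 + 2xy
grad_x = 4x + 2y, grad_y = 4y + 2x
Step 1: grad = (0, 6), (-1, 7/5)
Step 2: grad = (-6/5, 18/5), (-22/25, 26/25)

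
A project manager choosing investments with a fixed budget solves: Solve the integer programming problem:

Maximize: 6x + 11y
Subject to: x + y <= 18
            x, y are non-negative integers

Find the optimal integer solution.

Objective: 6x + 11y, constraint: x + y <= 18
Coefficient of y is 11 > coefficient of x is 6, so allocate the entire budget to y.
Optimal: x = 0, y = 18, value = 198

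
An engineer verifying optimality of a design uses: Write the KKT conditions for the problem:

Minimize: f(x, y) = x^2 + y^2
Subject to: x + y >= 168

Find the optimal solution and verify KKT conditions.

KKT conditions for min x^2 + y^2 s.t. x + y >= 168:
Stationarity: 2x = mu, 2y = mu
So x = y = mu/2.
Complementary slackness: mu*(x + y - 168) = 0
Primal feasibility: x + y >= 168; dual feasibility: mu >= 0
If mu = 0 then x = y = 0, but 0 + 0 < 168 is infeasible, so the constraint is active.
Constraint active: x + y = 2*(mu/2) = 168 => mu = 168
x = y = 84, f = 14112
Verify: stationarity 2*84 = 168 = mu; primal 84 + 84 = 168 >= 168; dual mu = 168 >= 0; complementary slackness 168*(168 - 168) = 0. All KKT conditions hold.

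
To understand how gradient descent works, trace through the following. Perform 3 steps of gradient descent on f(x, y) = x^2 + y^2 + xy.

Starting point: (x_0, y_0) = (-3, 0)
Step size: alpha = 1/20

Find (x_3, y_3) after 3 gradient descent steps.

f(x,y) = x^2 + y^2 + xy
grad_x = 2x + 1y, grad_y = 2y + 1x
Step 1: grad = (-6, -3), (-27/10, 3/20)
Step 2: grad = (-21/4, -12/5), (-39/16, 27/100)
Step 3: grad = (-921/200, -759/400), (-8829/4000, 2919/8000)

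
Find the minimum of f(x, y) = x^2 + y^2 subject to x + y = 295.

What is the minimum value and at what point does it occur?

Substitute y = 295 - x into f(x,y) = x^2 + y^2:
g(x) = x^2 + (295 - x)^2 = 2x^2 - 590x + 87025
g'(x) = 4x - 590 = 0  =>  x = 295/2
y = 295 - 295/2 = 295/2
Minimum value = (295/2)^2 + (295/2)^2 = 87025/2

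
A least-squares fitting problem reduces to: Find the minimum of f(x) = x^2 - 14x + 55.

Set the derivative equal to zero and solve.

f(x) = x^2 - 14x + 55
f'(x) = 2x + (-14) = 0
x = 14/2 = 7
f(7) = 6
Since f''(x) = 2 > 0, this is a minimum.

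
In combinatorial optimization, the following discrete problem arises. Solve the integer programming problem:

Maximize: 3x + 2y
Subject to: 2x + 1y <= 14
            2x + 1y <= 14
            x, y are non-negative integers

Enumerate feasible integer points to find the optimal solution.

Constraint 1: 2x + 1y <= 14
Constraint 2: 2x + 1y <= 14
Feasible x range (need y >= 0): 0 <= x <= min(14/2, 14/2) => x in {0, ..., 7}.
Enumerate feasible integer points row by row (the coefficient of y is 2 > 0, so for each x the largest feasible y gives the best value):
  x = 0: y <= min((14 - 2*0)/1, (14 - 2*0)/1) => y in {0, ..., 14}; best 3*0 + 2*14 = 28
  x = 1: y <= min((14 - 2*1)/1, (14 - 2*1)/1) => y in {0, ..., 12}; best 3*1 + 2*12 = 27
  x = 2: y <= min((14 - 2*2)/1, (14 - 2*2)/1) => y in {0, ..., 10}; best 3*2 + 2*10 = 26
  x = 3: y <= min((14 - 2*3)/1, (14 - 2*3)/1) => y in {0, ..., 8}; best 3*3 + 2*8 = 25
  x = 4: y <= min((14 - 2*4)/1, (14 - 2*4)/1) => y in {0, ..., 6}; best 3*4 + 2*6 = 24
  x = 5: y <= min((14 - 2*5)/1, (14 - 2*5)/1) => y in {0, ..., 4}; best 3*5 + 2*4 = 23
  x = 6: y <= min((14 - 2*6)/1, (14 - 2*6)/1) => y in {0, ..., 2}; best 3*6 + 2*2 = 22
  x = 7: y <= min((14 - 2*7)/1, (14 - 2*7)/1) => y in {0}; best 3*7 + 2*0 = 21
The maximum 3x + 2y = 28 is achieved at x = 0, y = 14.
Check: 2*0 + 1*14 = 14 <= 14 and 2*0 + 1*14 = 14 <= 14.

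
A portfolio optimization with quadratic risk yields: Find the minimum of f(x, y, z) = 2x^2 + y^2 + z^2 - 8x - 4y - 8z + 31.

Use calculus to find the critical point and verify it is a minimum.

f(x,y,z) = 2x^2 + y^2 + z^2 - 8x - 4y - 8z + 31
df/dx = 4x + (-8) = 0 => x = 2
df/dy = 2y + (-4) = 0 => y = 2
df/dz = 2z + (-8) = 0 => z = 4
f(2,2,4) = 2*(2)^2 + 1*(2)^2 + 1*(4)^2 + -8*(2) + -4*(2) + -8*(4) + 31 = 3
Hessian is diagonal with entries 4, 2, 2 > 0, confirmed minimum.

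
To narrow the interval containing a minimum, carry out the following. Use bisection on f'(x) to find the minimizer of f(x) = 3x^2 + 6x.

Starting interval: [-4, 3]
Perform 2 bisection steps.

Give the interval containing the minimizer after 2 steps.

Finding critical point of f(x) = 3x^2 + 6x using bisection on f'(x) = 6x + 6.
f'(x) = 0 when x = -1.
Starting interval: [-4, 3]
Step 1: mid = -1/2, f'(mid) = 3, new interval = [-4, -1/2]
Step 2: mid = -9/4, f'(mid) = -15/2, new interval = [-9/4, -1/2]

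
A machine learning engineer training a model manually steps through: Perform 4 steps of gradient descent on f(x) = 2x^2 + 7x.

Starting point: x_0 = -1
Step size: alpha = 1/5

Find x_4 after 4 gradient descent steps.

f(x) = 2x^2 + 7x, f'(x) = 4x + (7)
Step 1: f'(-1) = 3, x_1 = -1 - 1/5 * 3 = -8/5
Step 2: f'(-8/5) = 3/5, x_2 = -8/5 - 1/5 * 3/5 = -43/25
Step 3: f'(-43/25) = 3/25, x_3 = -43/25 - 1/5 * 3/25 = -218/125
Step 4: f'(-218/125) = 3/125, x_4 = -218/125 - 1/5 * 3/125 = -1093/625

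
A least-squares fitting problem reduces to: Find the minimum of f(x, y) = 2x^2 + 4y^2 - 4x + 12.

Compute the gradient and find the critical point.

f(x,y) = 2x^2 + 4y^2 - 4x + 12
df/dx = 4x + (-4) = 0  =>  x = 1
df/dy = 8y + (0) = 0  =>  y = 0
f(1, 0) = 2*(1)^2 + 4*(0)^2 + -4*(1) + 12 = 10
Hessian is diagonal with entries 4, 8 > 0, so this is a minimum.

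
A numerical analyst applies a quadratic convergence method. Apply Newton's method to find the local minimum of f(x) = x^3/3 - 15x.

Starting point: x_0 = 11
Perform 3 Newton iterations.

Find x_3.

f(x) = x^3/3 - 15x
f'(x) = x^2 - 15, f''(x) = 2x
Newton update: x_{n+1} = x_n - (x_n^2 - 15)/(2*x_n)
Step 1: x_0 = 11, f'=106, f''=22, x_1 = 68/11
Step 2: x_1 = 68/11, f'=2809/121, f''=136/11, x_2 = 6439/1496
Step 3: x_2 = 6439/1496, f'=7890481/2238016, f''=6439/748, x_3 = 75030961/19265488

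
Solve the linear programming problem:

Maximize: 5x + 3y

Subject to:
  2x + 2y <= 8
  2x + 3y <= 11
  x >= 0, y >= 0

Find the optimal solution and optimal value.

Feasible vertices: (0, 0), (0, 11/3), (1, 3), (4, 0)
Objective 5x + 3y at each:
  (0, 0): 0
  (0, 11/3): 11
  (1, 3): 14
  (4, 0): 20
Maximum is 20 at (4, 0).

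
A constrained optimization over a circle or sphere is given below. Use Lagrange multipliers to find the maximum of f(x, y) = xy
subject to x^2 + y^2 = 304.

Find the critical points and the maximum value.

Lagrange conditions: y = 2*lambda*x and x = 2*lambda*y
If x = 0 then y = 0, violating the constraint, so x, y != 0.
Dividing: y/x = x/y => x^2 = y^2 => y = x or y = -x
Constraint: 2x^2 = 304 => x^2 = 152 => x = +/-sqrt(152)
Critical points: (sqrt(152), sqrt(152)), (-sqrt(152), -sqrt(152)), (sqrt(152), -sqrt(152)), (-sqrt(152), sqrt(152))
  y = x:  xy = x^2 = 152  at (sqrt(152), sqrt(152)) and (-sqrt(152), -sqrt(152))
  y = -x: xy = -x^2 = -152 at (sqrt(152), -sqrt(152)) and (-sqrt(152), sqrt(152))
Maximum xy = 152 at (sqrt(152), sqrt(152)) and (-sqrt(152), -sqrt(152))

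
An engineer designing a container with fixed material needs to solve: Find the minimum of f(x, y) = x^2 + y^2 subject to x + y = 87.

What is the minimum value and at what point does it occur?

Substitute y = 87 - x into f(x,y) = x^2 + y^2:
g(x) = x^2 + (87 - x)^2 = 2x^2 - 174x + 7569
g'(x) = 4x - 174 = 0  =>  x = 87/2
y = 87 - 87/2 = 87/2
Minimum value = (87/2)^2 + (87/2)^2 = 7569/2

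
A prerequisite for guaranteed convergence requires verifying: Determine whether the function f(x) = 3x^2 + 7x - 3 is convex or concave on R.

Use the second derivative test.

f(x) = 3x^2 + 7x - 3
f'(x) = 6x + 7
f''(x) = 6
Since f''(x) = 6 > 0 for all x, f is convex on R.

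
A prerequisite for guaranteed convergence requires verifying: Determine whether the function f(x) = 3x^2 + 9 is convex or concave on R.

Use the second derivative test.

f(x) = 3x^2 + 9
f'(x) = 6x + 0
f''(x) = 6
Since f''(x) = 6 > 0 for all x, f is convex on R.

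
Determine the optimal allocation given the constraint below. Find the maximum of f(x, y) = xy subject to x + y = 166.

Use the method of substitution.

Substitute y = 166 - x into f(x,y) = xy:
g(x) = x(166 - x) = 166x - x^2
g'(x) = 166 - 2x = 0  =>  x = 83
y = 166 - 83 = 83
Maximum value = 83 * 83 = 6889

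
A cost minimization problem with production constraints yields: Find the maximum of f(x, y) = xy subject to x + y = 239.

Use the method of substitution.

Substitute y = 239 - x into f(x,y) = xy:
g(x) = x(239 - x) = 239x - x^2
g'(x) = 239 - 2x = 0  =>  x = 239/2
y = 239 - 239/2 = 239/2
Maximum value = (239/2) * (239/2) = 57121/4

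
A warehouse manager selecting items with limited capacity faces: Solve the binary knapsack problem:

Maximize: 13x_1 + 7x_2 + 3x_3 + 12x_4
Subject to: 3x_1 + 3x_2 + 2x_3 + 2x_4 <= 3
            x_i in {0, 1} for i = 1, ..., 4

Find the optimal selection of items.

Items: item 1 (v=13, w=3), item 2 (v=7, w=3), item 3 (v=3, w=2), item 4 (v=12, w=2)
Capacity: 3
Checking all 16 subsets (w = total weight, v = total value):
  {}: w = 0, v = 0
  {1}: w = 3, v = 13
  {2}: w = 3, v = 7
  {3}: w = 2, v = 3
  {4}: w = 2, v = 12
  {1, 2}: w = 6 > 3, infeasible
  {1, 3}: w = 5 > 3, infeasible
  {1, 4}: w = 5 > 3, infeasible
  {2, 3}: w = 5 > 3, infeasible
  {2, 4}: w = 5 > 3, infeasible
  {3, 4}: w = 4 > 3, infeasible
  {1, 2, 3}: w = 8 > 3, infeasible
  {1, 2, 4}: w = 8 > 3, infeasible
  {1, 3, 4}: w = 7 > 3, infeasible
  {2, 3, 4}: w = 7 > 3, infeasible
  {1, 2, 3, 4}: w = 10 > 3, infeasible
Best feasible subset: items [1]
Total weight: 3 <= 3, total value: 13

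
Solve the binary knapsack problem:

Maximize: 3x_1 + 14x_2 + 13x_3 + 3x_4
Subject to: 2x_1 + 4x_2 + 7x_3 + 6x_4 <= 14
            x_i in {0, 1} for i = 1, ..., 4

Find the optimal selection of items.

Items: item 1 (v=3, w=2), item 2 (v=14, w=4), item 3 (v=13, w=7), item 4 (v=3, w=6)
Capacity: 14
Checking all 16 subsets (w = total weight, v = total value):
  {}: w = 0, v = 0
  {1}: w = 2, v = 3
  {2}: w = 4, v = 14
  {3}: w = 7, v = 13
  {4}: w = 6, v = 3
  {1, 2}: w = 6, v = 17
  {1, 3}: w = 9, v = 16
  {1, 4}: w = 8, v = 6
  {2, 3}: w = 11, v = 27
  {2, 4}: w = 10, v = 17
  {3, 4}: w = 13, v = 16
  {1, 2, 3}: w = 13, v = 30
  {1, 2, 4}: w = 12, v = 20
  {1, 3, 4}: w = 15 > 14, infeasible
  {2, 3, 4}: w = 17 > 14, infeasible
  {1, 2, 3, 4}: w = 19 > 14, infeasible
Best feasible subset: items [1, 2, 3]
Total weight: 13 <= 14, total value: 30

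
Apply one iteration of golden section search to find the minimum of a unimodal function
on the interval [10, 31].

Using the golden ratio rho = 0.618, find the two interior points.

Golden section search on [10, 31].
Golden ratio rho = 0.618 (approx).
Interior points:
  x_1 = 10 + (1-0.618)*21 = 18.0220
  x_2 = 10 + 0.618*21 = 22.9780
Compare f(x_1) and f(x_2) to determine which subinterval to keep.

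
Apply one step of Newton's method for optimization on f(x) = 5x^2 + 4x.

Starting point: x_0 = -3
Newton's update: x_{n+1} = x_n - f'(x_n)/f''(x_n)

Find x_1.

f(x) = 5x^2 + 4x
f'(x) = 10x + (4), f''(x) = 10
Newton step: x_1 = x_0 - f'(x_0)/f''(x_0)
f'(-3) = -26
x_1 = -3 - -26/10 = -2/5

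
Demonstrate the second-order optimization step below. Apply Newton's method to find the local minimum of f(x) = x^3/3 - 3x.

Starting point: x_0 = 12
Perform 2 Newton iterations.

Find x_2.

f(x) = x^3/3 - 3x
f'(x) = x^2 - 3, f''(x) = 2x
Newton update: x_{n+1} = x_n - (x_n^2 - 3)/(2*x_n)
Step 1: x_0 = 12, f'=141, f''=24, x_1 = 49/8
Step 2: x_1 = 49/8, f'=2209/64, f''=49/4, x_2 = 2593/784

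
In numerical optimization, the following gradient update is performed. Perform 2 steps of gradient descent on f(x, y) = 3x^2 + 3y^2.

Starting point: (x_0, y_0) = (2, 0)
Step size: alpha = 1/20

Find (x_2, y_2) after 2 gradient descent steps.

f(x,y) = 3x^2 + 3y^2
grad_x = 6x + 0y, grad_y = 6y + 0x
Step 1: grad = (12, 0), (7/5, 0)
Step 2: grad = (42/5, 0), (49/50, 0)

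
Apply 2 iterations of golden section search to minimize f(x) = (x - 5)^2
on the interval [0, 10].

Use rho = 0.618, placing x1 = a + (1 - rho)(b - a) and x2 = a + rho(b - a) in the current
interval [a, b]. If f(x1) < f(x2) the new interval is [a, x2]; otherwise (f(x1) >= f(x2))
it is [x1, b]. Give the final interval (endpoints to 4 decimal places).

Golden section search for min of f(x) = (x - 5)^2 on [0, 10].
Each step: x1 = a + (1 - rho)(b - a), x2 = a + rho(b - a); if f(x1) < f(x2) keep [a, x2], otherwise keep [x1, b].
Step 1: [0.0000, 10.0000], x1=3.8200 (f=1.3924), x2=6.1800 (f=1.3924); f(x1) = f(x2) (tie, not '<') => keep [3.8200, 10.0000]
Step 2: [3.8200, 10.0000], x1=6.1808 (f=1.3942), x2=7.6392 (f=6.9656); f(x1) < f(x2) => keep [3.8200, 7.6392]
Final interval: [3.8200, 7.6392]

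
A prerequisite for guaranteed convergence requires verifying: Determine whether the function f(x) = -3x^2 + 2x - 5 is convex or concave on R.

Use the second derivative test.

f(x) = -3x^2 + 2x - 5
f'(x) = -6x + 2
f''(x) = -6
Since f''(x) = -6 < 0 for all x, f is concave on R.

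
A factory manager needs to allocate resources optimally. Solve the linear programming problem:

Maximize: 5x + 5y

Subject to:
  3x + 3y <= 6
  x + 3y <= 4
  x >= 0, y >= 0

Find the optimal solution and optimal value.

Feasible vertices: (0, 0), (0, 4/3), (1, 1), (2, 0)
Objective 5x + 5y at each:
  (0, 0): 0
  (0, 4/3): 20/3
  (1, 1): 10
  (2, 0): 10
Maximum is 10 at (1, 1).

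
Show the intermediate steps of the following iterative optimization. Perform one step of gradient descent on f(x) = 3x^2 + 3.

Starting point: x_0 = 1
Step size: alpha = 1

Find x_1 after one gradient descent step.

f(x) = 3x^2 + 3
f'(x) = 6x + 0
f'(1) = 6*1 + (0) = 6
x_1 = x_0 - alpha * f'(x_0) = 1 - 1 * 6 = -5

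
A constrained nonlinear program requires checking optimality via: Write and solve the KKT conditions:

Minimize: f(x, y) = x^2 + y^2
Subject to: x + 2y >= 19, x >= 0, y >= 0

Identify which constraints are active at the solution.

KKT conditions for min x^2 + y^2 s.t. 1x + 2y >= 19, x >= 0, y >= 0:
Stationarity: 2x = mu*1 + mu_x, 2y = mu*2 + mu_y, with mu, mu_x, mu_y >= 0
Complementary slackness: mu*(x + 2y - 19) = 0, mu_x*x = 0, mu_y*y = 0
(0, 0) is infeasible (1*0 + 2*0 < 19), so if mu = 0 stationarity would force x = mu_x/2 >= 0, y = mu_y/2 >= 0 with mu_x*x = mu_y*y = 0, i.e. x = y = 0: contradiction. Hence mu > 0 and x + 2y = 19 is active.
Try x > 0, y > 0 (so mu_x = mu_y = 0): x = 1*mu/2, y = 2*mu/2
Substitute: 1*(1*mu/2) + 2*(2*mu/2) = 19
  mu*5/2 = 19 => mu = 38/5
x* = 19/5 > 0, y* = 38/5 > 0, consistent with mu_x = mu_y = 0.
f is convex and the constraints are linear, so this KKT point is the global minimum.
f* = 361/5
Active constraints: x + 2y >= 19 (holds with equality, mu = 38/5 > 0); x >= 0 and y >= 0 are inactive (mu_x = mu_y = 0).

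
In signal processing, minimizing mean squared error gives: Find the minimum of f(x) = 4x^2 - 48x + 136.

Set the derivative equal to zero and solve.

f(x) = 4x^2 - 48x + 136
f'(x) = 8x + (-48) = 0
x = 48/8 = 6
f(6) = -8
Since f''(x) = 8 > 0, this is a minimum.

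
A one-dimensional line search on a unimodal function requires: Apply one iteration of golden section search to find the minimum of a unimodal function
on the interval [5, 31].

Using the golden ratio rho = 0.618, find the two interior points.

Golden section search on [5, 31].
Golden ratio rho = 0.618 (approx).
Interior points:
  x_1 = 5 + (1-0.618)*26 = 14.9320
  x_2 = 5 + 0.618*26 = 21.0680
Compare f(x_1) and f(x_2) to determine which subinterval to keep.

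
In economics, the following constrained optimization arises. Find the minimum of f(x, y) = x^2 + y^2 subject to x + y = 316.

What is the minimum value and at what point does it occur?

Substitute y = 316 - x into f(x,y) = x^2 + y^2:
g(x) = x^2 + (316 - x)^2 = 2x^2 - 632x + 99856
g'(x) = 4x - 632 = 0  =>  x = 158
y = 316 - 158 = 158
Minimum value = 158^2 + 158^2 = 49928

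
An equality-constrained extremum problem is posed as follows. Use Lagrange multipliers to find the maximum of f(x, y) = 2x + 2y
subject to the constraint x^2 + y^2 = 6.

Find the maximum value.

Set up Lagrange conditions: grad f = lambda * grad g
  2 = 2*lambda*x
  2 = 2*lambda*y
From these: x/y = 2/2, so x = 2t, y = 2t for some t.
Substitute into constraint: (2t)^2 + (2t)^2 = 6
  t^2 * 8 = 6
  t = sqrt(6/8)
Maximum = 2*x + 2*y = (2^2 + 2^2)*t = 8 * sqrt(6/8) = sqrt(48)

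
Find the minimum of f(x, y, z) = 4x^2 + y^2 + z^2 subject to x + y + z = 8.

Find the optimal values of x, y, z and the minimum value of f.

Using Lagrange multipliers on f = 4x^2 + y^2 + z^2 with constraint x + y + z = 8:
Conditions: 2*4*x = lambda, 2*1*y = lambda, 2*1*z = lambda
So x = lambda/8, y = lambda/2, z = lambda/2
Substituting into constraint: lambda * (9/8) = 8
lambda = 64/9
x = 8/9, y = 32/9, z = 32/9
Minimum value = 256/9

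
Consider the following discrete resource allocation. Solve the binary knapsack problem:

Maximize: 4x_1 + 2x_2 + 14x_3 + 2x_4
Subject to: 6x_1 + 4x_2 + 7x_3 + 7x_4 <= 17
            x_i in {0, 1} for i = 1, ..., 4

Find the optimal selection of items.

Items: item 1 (v=4, w=6), item 2 (v=2, w=4), item 3 (v=14, w=7), item 4 (v=2, w=7)
Capacity: 17
Checking all 16 subsets (w = total weight, v = total value):
  {}: w = 0, v = 0
  {1}: w = 6, v = 4
  {2}: w = 4, v = 2
  {3}: w = 7, v = 14
  {4}: w = 7, v = 2
  {1, 2}: w = 10, v = 6
  {1, 3}: w = 13, v = 18
  {1, 4}: w = 13, v = 6
  {2, 3}: w = 11, v = 16
  {2, 4}: w = 11, v = 4
  {3, 4}: w = 14, v = 16
  {1, 2, 3}: w = 17, v = 20
  {1, 2, 4}: w = 17, v = 8
  {1, 3, 4}: w = 20 > 17, infeasible
  {2, 3, 4}: w = 18 > 17, infeasible
  {1, 2, 3, 4}: w = 24 > 17, infeasible
Best feasible subset: items [1, 2, 3]
Total weight: 17 <= 17, total value: 20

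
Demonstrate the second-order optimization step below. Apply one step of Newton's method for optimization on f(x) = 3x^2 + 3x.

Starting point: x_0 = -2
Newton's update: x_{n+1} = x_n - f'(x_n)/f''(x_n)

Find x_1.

f(x) = 3x^2 + 3x
f'(x) = 6x + (3), f''(x) = 6
Newton step: x_1 = x_0 - f'(x_0)/f''(x_0)
f'(-2) = -9
x_1 = -2 - -9/6 = -1/2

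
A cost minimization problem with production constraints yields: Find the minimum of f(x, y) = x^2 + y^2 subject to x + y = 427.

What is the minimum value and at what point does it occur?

Substitute y = 427 - x into f(x,y) = x^2 + y^2:
g(x) = x^2 + (427 - x)^2 = 2x^2 - 854x + 182329
g'(x) = 4x - 854 = 0  =>  x = 427/2
y = 427 - 427/2 = 427/2
Minimum value = (427/2)^2 + (427/2)^2 = 182329/2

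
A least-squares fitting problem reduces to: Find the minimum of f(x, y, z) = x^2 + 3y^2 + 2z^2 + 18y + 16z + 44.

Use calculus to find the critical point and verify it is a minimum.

f(x,y,z) = x^2 + 3y^2 + 2z^2 + 18y + 16z + 44
df/dx = 2x + (0) = 0 => x = 0
df/dy = 6y + (18) = 0 => y = -3
df/dz = 4z + (16) = 0 => z = -4
f(0,-3,-4) = 1*(0)^2 + 3*(-3)^2 + 2*(-4)^2 + 18*(-3) + 16*(-4) + 44 = -15
Hessian is diagonal with entries 2, 6, 4 > 0, confirmed minimum.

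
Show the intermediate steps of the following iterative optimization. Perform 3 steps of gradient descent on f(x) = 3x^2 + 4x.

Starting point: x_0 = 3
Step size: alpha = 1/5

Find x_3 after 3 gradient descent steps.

f(x) = 3x^2 + 4x, f'(x) = 6x + (4)
Step 1: f'(3) = 22, x_1 = 3 - 1/5 * 22 = -7/5
Step 2: f'(-7/5) = -22/5, x_2 = -7/5 - 1/5 * -22/5 = -13/25
Step 3: f'(-13/25) = 22/25, x_3 = -13/25 - 1/5 * 22/25 = -87/125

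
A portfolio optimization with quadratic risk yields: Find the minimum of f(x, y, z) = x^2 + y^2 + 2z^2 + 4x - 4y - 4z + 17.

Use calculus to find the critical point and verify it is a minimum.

f(x,y,z) = x^2 + y^2 + 2z^2 + 4x - 4y - 4z + 17
df/dx = 2x + (4) = 0 => x = -2
df/dy = 2y + (-4) = 0 => y = 2
df/dz = 4z + (-4) = 0 => z = 1
f(-2,2,1) = 1*(-2)^2 + 1*(2)^2 + 2*(1)^2 + 4*(-2) + -4*(2) + -4*(1) + 17 = 7
Hessian is diagonal with entries 2, 2, 4 > 0, confirmed minimum.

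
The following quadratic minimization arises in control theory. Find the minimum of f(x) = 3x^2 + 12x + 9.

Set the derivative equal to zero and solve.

f(x) = 3x^2 + 12x + 9
f'(x) = 6x + (12) = 0
x = -12/6 = -2
f(-2) = -3
Since f''(x) = 6 > 0, this is a minimum.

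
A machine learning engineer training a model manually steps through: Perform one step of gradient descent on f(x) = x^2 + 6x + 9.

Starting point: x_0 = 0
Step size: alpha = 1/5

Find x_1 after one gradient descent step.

f(x) = x^2 + 6x + 9
f'(x) = 2x + 6
f'(0) = 2*0 + (6) = 6
x_1 = x_0 - alpha * f'(x_0) = 0 - 1/5 * 6 = -6/5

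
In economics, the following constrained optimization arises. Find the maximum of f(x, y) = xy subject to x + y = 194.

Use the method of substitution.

Substitute y = 194 - x into f(x,y) = xy:
g(x) = x(194 - x) = 194x - x^2
g'(x) = 194 - 2x = 0  =>  x = 97
y = 194 - 97 = 97
Maximum value = 97 * 97 = 9409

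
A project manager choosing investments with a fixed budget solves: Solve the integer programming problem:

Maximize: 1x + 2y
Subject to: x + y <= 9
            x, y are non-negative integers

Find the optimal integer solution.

Objective: 1x + 2y, constraint: x + y <= 9
Coefficient of y is 2 > coefficient of x is 1, so allocate the entire budget to y.
Optimal: x = 0, y = 9, value = 18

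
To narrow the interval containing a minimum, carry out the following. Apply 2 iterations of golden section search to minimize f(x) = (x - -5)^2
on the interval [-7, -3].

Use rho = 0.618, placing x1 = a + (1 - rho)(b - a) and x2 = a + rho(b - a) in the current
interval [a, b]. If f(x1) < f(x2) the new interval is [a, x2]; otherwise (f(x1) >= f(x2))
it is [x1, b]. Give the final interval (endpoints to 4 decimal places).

Golden section search for min of f(x) = (x - -5)^2 on [-7, -3].
Each step: x1 = a + (1 - rho)(b - a), x2 = a + rho(b - a); if f(x1) < f(x2) keep [a, x2], otherwise keep [x1, b].
Step 1: [-7.0000, -3.0000], x1=-5.4720 (f=0.2228), x2=-4.5280 (f=0.2228); f(x1) = f(x2) (tie, not '<') => keep [-5.4720, -3.0000]
Step 2: [-5.4720, -3.0000], x1=-4.5277 (f=0.2231), x2=-3.9443 (f=1.1145); f(x1) < f(x2) => keep [-5.4720, -3.9443]
Final interval: [-5.4720, -3.9443]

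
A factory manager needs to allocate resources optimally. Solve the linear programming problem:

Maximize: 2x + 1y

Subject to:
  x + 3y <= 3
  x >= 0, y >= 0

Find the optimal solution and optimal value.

The feasible region has vertices at [(0, 0), (3, 0), (0, 1)].
Checking objective 2x + 1y at each vertex:
  (0, 0): 2*0 + 1*0 = 0
  (3, 0): 2*3 + 1*0 = 6
  (0, 1): 2*0 + 1*1 = 1
Maximum is 6 at (3, 0).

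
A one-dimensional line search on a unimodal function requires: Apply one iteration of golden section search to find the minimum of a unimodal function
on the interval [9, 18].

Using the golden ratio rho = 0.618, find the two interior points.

Golden section search on [9, 18].
Golden ratio rho = 0.618 (approx).
Interior points:
  x_1 = 9 + (1-0.618)*9 = 12.4380
  x_2 = 9 + 0.618*9 = 14.5620
Compare f(x_1) and f(x_2) to determine which subinterval to keep.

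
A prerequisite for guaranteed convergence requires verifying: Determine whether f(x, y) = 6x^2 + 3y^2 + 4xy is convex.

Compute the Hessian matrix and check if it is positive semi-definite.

f(x,y) = 6x^2 + 3y^2 + 4xy
Hessian H = [[12, 4], [4, 6]]
trace(H) = 18, det(H) = 56
Eigenvalues: (18 +/- sqrt(100)) / 2 = 14, 4
Since both eigenvalues > 0, f is convex.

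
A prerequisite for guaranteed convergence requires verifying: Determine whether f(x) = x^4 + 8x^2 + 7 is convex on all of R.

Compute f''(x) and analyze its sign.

f(x) = x^4 + 8x^2 + 7
f'(x) = 4x^3 + 16x
f''(x) = 12x^2 + 16
f''(x) = 12x^2 + 16 >= 16 > 0 for all x
Therefore, f is convex on R.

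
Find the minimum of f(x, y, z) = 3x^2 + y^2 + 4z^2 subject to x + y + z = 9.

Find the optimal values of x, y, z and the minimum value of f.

Using Lagrange multipliers on f = 3x^2 + y^2 + 4z^2 with constraint x + y + z = 9:
Conditions: 2*3*x = lambda, 2*1*y = lambda, 2*4*z = lambda
So x = lambda/6, y = lambda/2, z = lambda/8
Substituting into constraint: lambda * (19/24) = 9
lambda = 216/19
x = 36/19, y = 108/19, z = 27/19
Minimum value = 972/19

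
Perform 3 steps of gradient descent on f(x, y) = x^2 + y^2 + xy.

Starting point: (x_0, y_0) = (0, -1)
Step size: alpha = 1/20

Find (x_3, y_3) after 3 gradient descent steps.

f(x,y) = x^2 + y^2 + xy
grad_x = 2x + 1y, grad_y = 2y + 1x
Step 1: grad = (-1, -2), (1/20, -9/10)
Step 2: grad = (-4/5, -7/4), (9/100, -13/16)
Step 3: grad = (-253/400, -307/200), (973/8000, -2943/4000)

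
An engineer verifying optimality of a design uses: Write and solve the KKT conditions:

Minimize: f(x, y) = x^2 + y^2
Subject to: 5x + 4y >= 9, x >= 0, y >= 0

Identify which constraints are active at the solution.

KKT conditions for min x^2 + y^2 s.t. 5x + 4y >= 9, x >= 0, y >= 0:
Stationarity: 2x = mu*5 + mu_x, 2y = mu*4 + mu_y, with mu, mu_x, mu_y >= 0
Complementary slackness: mu*(5x + 4y - 9) = 0, mu_x*x = 0, mu_y*y = 0
(0, 0) is infeasible (5*0 + 4*0 < 9), so if mu = 0 stationarity would force x = mu_x/2 >= 0, y = mu_y/2 >= 0 with mu_x*x = mu_y*y = 0, i.e. x = y = 0: contradiction. Hence mu > 0 and 5x + 4y = 9 is active.
Try x > 0, y > 0 (so mu_x = mu_y = 0): x = 5*mu/2, y = 4*mu/2
Substitute: 5*(5*mu/2) + 4*(4*mu/2) = 9
  mu*41/2 = 9 => mu = 18/41
x* = 45/41 > 0, y* = 36/41 > 0, consistent with mu_x = mu_y = 0.
f is convex and the constraints are linear, so this KKT point is the global minimum.
f* = 81/41
Active constraints: 5x + 4y >= 9 (holds with equality, mu = 18/41 > 0); x >= 0 and y >= 0 are inactive (mu_x = mu_y = 0).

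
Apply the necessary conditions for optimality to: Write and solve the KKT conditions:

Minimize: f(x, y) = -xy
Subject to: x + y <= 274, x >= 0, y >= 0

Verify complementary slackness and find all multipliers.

Problem: min -xy s.t. x + y <= 274 (multiplier lambda), x >= 0 (mu_x), y >= 0 (mu_y)
KKT stationarity: -y + lambda - mu_x = 0, -x + lambda - mu_y = 0, with lambda, mu_x, mu_y >= 0
Complementary slackness: lambda*(x + y - 274) = 0, mu_x*x = 0, mu_y*y = 0
If lambda = 0: y = -mu_x <= 0 and x = -mu_y <= 0 force x = y = 0 with f = 0; but x = y = 137 is feasible with f = -18769 < 0, so this is not the minimum. Hence lambda > 0 and x + y = 274.
Try x > 0, y > 0 (so mu_x = mu_y = 0): y = lambda, x = lambda => x = y = lambda
x + y = 274 => 2*lambda = 274 => lambda = 137
x* = y* = 137 > 0, consistent with mu_x = mu_y = 0.
(Any feasible point with x = 0 or y = 0 has f = 0 > -18769, so the minimum is not on those boundaries.)
min(-xy) = -18769 (i.e. max xy = 18769)
Multipliers: lambda = 137, mu_x = 0, mu_y = 0
Complementary slackness: lambda*(x + y - 274) = 137*(137 + 137 - 274) = 0, mu_x*x = 0*137 = 0, mu_y*y = 0*137 = 0. Satisfied.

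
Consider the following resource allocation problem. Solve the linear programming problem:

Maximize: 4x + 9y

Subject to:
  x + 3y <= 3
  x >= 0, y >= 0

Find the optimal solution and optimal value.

The feasible region has vertices at [(0, 0), (3, 0), (0, 1)].
Checking objective 4x + 9y at each vertex:
  (0, 0): 4*0 + 9*0 = 0
  (3, 0): 4*3 + 9*0 = 12
  (0, 1): 4*0 + 9*1 = 9
Maximum is 12 at (3, 0).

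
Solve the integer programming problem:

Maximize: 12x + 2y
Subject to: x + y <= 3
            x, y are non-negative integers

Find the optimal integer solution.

Objective: 12x + 2y, constraint: x + y <= 3
Coefficient of x is 12 >= coefficient of y is 2, so allocate the entire budget to x.
Optimal: x = 3, y = 0, value = 36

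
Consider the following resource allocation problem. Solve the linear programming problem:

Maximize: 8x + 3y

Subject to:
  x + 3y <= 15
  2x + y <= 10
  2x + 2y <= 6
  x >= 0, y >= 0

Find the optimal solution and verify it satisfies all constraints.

Feasible vertices: (0, 0), (0, 3), (3, 0)
Objective 8x + 3y at each vertex:
  (0, 0): 0
  (0, 3): 9
  (3, 0): 24
Maximum is 24 at (3, 0).
Verify constraints at (x, y) = (3, 0):
  1*3 + 3*0 = 3 <= 15
  2*3 + 1*0 = 6 <= 10
  2*3 + 2*0 = 6 <= 6 (active)
  x = 3 >= 0, y = 0 >= 0. All constraints satisfied.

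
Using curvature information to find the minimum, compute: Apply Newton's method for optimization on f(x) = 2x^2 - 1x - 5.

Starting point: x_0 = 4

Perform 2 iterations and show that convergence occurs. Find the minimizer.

f(x) = 2x^2 - 1x - 5, f'(x) = 4x + (-1), f''(x) = 4
Step 1: f'(4) = 15, x_1 = 4 - 15/4 = 1/4
Step 2: f'(1/4) = 0, x_2 = 1/4 (converged)
Newton's method converges in 1 step for quadratics.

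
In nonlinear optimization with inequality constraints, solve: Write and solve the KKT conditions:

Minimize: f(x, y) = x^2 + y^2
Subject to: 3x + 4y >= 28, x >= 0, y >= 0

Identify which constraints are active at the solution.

KKT conditions for min x^2 + y^2 s.t. 3x + 4y >= 28, x >= 0, y >= 0:
Stationarity: 2x = mu*3 + mu_x, 2y = mu*4 + mu_y, with mu, mu_x, mu_y >= 0
Complementary slackness: mu*(3x + 4y - 28) = 0, mu_x*x = 0, mu_y*y = 0
(0, 0) is infeasible (3*0 + 4*0 < 28), so if mu = 0 stationarity would force x = mu_x/2 >= 0, y = mu_y/2 >= 0 with mu_x*x = mu_y*y = 0, i.e. x = y = 0: contradiction. Hence mu > 0 and 3x + 4y = 28 is active.
Try x > 0, y > 0 (so mu_x = mu_y = 0): x = 3*mu/2, y = 4*mu/2
Substitute: 3*(3*mu/2) + 4*(4*mu/2) = 28
  mu*25/2 = 28 => mu = 56/25
x* = 84/25 > 0, y* = 112/25 > 0, consistent with mu_x = mu_y = 0.
f is convex and the constraints are linear, so this KKT point is the global minimum.
f* = 784/25
Active constraints: 3x + 4y >= 28 (holds with equality, mu = 56/25 > 0); x >= 0 and y >= 0 are inactive (mu_x = mu_y = 0).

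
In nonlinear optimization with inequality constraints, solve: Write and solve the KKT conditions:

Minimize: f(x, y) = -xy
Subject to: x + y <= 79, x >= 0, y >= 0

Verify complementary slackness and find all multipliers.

Problem: min -xy s.t. x + y <= 79 (multiplier lambda), x >= 0 (mu_x), y >= 0 (mu_y)
KKT stationarity: -y + lambda - mu_x = 0, -x + lambda - mu_y = 0, with lambda, mu_x, mu_y >= 0
Complementary slackness: lambda*(x + y - 79) = 0, mu_x*x = 0, mu_y*y = 0
If lambda = 0: y = -mu_x <= 0 and x = -mu_y <= 0 force x = y = 0 with f = 0; but x = y = 79/2 is feasible with f = -6241/4 < 0, so this is not the minimum. Hence lambda > 0 and x + y = 79.
Try x > 0, y > 0 (so mu_x = mu_y = 0): y = lambda, x = lambda => x = y = lambda
x + y = 79 => 2*lambda = 79 => lambda = 79/2
x* = y* = 79/2 > 0, consistent with mu_x = mu_y = 0.
(Any feasible point with x = 0 or y = 0 has f = 0 > -6241/4, so the minimum is not on those boundaries.)
min(-xy) = -6241/4 (i.e. max xy = 6241/4)
Multipliers: lambda = 79/2, mu_x = 0, mu_y = 0
Complementary slackness: lambda*(x + y - 79) = 79/2*(79/2 + 79/2 - 79) = 0, mu_x*x = 0*79/2 = 0, mu_y*y = 0*79/2 = 0. Satisfied.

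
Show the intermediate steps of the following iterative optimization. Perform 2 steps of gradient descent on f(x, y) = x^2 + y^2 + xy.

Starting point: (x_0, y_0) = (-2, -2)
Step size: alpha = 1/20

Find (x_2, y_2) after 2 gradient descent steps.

f(x,y) = x^2 + y^2 + xy
grad_x = 2x + 1y, grad_y = 2y + 1x
Step 1: grad = (-6, -6), (-17/10, -17/10)
Step 2: grad = (-51/10, -51/10), (-289/200, -289/200)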